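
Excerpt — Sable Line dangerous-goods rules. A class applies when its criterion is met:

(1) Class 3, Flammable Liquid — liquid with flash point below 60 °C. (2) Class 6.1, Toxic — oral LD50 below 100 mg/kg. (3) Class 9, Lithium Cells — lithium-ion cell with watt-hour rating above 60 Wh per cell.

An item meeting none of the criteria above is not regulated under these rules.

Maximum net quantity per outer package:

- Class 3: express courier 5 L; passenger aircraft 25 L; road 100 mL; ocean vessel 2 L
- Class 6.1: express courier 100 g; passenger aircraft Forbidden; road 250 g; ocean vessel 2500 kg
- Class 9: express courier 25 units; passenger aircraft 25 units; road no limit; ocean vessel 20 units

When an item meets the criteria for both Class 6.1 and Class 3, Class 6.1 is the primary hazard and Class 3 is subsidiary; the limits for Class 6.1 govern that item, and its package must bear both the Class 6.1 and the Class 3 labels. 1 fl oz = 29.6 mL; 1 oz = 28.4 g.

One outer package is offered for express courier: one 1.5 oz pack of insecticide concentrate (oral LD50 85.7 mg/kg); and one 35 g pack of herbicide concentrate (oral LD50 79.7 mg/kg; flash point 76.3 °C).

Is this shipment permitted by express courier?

Oral LD50 85.7 mg/kg meets the Class 6.1 criterion (Toxic), so the insecticide concentrate is Class 6.1.
With oral LD50 79.7 mg/kg (< 100 mg/kg), the herbicide concentrate falls in Class 6.1.
Total Class 6.1: (one 1.5 oz pack = 42.6 g) + 35 g = 77.6 g.
77.6 g is within the express courier limit of 100 g for Class 6.1.

Yes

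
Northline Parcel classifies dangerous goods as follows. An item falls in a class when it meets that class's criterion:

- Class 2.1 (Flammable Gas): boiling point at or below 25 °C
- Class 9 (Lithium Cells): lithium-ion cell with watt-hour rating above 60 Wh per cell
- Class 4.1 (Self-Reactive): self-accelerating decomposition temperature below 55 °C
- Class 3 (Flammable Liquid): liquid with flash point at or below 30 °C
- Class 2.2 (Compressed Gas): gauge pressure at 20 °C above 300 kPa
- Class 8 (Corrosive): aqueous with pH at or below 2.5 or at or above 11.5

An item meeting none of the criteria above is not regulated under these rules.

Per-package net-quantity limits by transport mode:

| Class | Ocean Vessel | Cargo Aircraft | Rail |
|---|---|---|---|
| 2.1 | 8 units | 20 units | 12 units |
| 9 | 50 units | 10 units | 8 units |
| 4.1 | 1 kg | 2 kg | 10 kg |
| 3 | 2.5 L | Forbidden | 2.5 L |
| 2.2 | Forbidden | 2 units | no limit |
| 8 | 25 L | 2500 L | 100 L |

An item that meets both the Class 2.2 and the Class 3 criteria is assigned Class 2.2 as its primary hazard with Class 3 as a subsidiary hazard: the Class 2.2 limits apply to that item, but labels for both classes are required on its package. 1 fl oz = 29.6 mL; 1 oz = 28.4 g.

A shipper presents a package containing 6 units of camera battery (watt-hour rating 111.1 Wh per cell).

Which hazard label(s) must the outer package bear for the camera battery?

Camera battery: watt-hour rating 111.1 Wh per cell > 60 Wh per cell → Class 9 (Lithium Cells).
Only the Class 9 label is required.

Class 9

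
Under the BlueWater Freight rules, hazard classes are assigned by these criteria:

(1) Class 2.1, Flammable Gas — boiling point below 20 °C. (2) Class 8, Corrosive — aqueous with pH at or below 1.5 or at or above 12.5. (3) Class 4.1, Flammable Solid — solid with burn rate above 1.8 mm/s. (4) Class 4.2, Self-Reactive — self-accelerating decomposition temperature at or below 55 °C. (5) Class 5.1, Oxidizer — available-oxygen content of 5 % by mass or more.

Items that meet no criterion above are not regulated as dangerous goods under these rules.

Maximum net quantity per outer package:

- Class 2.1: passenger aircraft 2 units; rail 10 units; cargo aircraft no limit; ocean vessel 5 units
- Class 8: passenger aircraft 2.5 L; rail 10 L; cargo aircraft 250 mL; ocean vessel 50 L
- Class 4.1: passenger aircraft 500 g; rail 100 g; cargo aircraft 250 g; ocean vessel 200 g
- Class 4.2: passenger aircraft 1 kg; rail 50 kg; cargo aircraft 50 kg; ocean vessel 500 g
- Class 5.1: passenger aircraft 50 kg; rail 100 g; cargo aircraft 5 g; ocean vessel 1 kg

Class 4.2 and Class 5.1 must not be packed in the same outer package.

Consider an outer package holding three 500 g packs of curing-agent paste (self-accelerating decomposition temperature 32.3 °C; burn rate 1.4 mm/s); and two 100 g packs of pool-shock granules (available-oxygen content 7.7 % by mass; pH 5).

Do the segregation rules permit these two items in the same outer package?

No

The curing-agent paste has self-accelerating decomposition temperature 32.3 °C, which is ≤ 55 °C, so it is Class 4.2 (Self-Reactive).
With available-oxygen content 7.7 % by mass (≥ 5 % by mass), the pool-shock granules fall in Class 5.1.
Class 4.2 and Class 5.1 may not share an outer package.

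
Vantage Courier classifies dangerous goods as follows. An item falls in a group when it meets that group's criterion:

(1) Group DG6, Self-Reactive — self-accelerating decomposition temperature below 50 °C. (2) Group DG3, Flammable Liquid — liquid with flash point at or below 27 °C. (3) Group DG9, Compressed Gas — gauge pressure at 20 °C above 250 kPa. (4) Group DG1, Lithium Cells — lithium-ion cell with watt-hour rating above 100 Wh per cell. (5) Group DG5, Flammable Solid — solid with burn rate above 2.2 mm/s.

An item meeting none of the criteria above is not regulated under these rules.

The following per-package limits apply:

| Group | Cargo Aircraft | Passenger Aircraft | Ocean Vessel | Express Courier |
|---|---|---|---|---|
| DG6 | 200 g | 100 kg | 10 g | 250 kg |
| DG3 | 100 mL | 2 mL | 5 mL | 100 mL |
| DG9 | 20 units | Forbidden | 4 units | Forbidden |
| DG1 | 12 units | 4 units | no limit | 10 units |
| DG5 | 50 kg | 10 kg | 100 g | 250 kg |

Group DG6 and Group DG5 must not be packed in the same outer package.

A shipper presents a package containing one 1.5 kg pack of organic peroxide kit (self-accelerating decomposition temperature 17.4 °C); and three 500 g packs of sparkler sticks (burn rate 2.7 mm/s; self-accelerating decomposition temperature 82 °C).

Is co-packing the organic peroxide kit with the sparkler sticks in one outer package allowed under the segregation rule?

No

Self-accelerating decomposition temperature 17.4 °C meets the Group DG6 criterion (Self-Reactive), so the organic peroxide kit is Group DG6.
The sparkler sticks have burn rate 2.7 mm/s, which is > 2.2 mm/s, so they are Group DG5 (Flammable Solid).
Group DG6 and Group DG5 may not share an outer package.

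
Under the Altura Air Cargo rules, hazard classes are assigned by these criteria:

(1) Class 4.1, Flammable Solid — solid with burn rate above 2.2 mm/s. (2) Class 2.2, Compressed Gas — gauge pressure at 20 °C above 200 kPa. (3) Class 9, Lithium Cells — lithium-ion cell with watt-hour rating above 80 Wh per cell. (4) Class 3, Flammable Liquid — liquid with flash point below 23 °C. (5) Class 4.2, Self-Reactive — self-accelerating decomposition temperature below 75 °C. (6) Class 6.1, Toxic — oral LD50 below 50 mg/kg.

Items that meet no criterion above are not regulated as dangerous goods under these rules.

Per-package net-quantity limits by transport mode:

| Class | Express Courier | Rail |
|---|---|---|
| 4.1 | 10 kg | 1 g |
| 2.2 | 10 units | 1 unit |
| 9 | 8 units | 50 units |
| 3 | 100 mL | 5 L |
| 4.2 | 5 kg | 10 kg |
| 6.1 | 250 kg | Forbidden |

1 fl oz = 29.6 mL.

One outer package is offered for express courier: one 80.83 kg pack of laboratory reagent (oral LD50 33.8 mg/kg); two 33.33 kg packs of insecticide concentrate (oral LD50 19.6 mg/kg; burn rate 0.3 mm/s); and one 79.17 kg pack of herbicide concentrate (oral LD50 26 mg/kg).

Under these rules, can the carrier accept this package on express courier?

Yes

With oral LD50 33.8 mg/kg (< 50 mg/kg), the laboratory reagent falls in Class 6.1.
Insecticide concentrate: oral LD50 19.6 mg/kg < 50 mg/kg → Class 6.1 (Toxic).
With oral LD50 26 mg/kg (< 50 mg/kg), the herbicide concentrate falls in Class 6.1.
Class 6.1 net quantity: 80.83 kg + (two 33.33 kg packs = 66.66 kg) + 79.17 kg = 226.66 kg.
226.66 kg is within the express courier limit of 250 kg for Class 6.1.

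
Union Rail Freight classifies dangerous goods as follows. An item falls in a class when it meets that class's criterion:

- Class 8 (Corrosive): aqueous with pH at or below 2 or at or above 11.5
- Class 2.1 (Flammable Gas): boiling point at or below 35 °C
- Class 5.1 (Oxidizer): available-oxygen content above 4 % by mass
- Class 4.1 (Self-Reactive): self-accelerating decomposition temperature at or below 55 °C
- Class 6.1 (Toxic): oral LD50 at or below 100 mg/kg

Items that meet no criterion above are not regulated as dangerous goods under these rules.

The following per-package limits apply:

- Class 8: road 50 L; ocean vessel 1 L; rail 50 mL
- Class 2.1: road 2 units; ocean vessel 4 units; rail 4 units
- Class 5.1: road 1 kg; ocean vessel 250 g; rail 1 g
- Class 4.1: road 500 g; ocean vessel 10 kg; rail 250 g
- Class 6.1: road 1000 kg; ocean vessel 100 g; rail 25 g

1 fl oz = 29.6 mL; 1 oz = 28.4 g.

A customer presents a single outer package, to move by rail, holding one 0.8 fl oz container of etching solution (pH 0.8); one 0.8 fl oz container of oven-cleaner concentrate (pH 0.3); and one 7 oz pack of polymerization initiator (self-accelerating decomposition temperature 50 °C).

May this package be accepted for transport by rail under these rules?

Yes

Etching solution: pH 0.8 ≤ 2 → Class 8 (Corrosive).
pH 0.3 meets the Class 8 criterion (Corrosive), so the oven-cleaner concentrate is Class 8.
Self-accelerating decomposition temperature 50 °C meets the Class 4.1 criterion (Self-Reactive), so the polymerization initiator is Class 4.1.
Class 4.1 quantity: one 7 oz pack = 198.8 g.
That is within the Class 4.1 rail limit of 250 g.
Total Class 8: (one 0.8 fl oz container = 23.68 mL) + (one 0.8 fl oz container = 23.68 mL) = 47.36 mL.
47.36 mL ≤ 50 mL (rail limit, Class 8) — within limit.
Every hazard class is within its rail limit and no segregation rule is violated.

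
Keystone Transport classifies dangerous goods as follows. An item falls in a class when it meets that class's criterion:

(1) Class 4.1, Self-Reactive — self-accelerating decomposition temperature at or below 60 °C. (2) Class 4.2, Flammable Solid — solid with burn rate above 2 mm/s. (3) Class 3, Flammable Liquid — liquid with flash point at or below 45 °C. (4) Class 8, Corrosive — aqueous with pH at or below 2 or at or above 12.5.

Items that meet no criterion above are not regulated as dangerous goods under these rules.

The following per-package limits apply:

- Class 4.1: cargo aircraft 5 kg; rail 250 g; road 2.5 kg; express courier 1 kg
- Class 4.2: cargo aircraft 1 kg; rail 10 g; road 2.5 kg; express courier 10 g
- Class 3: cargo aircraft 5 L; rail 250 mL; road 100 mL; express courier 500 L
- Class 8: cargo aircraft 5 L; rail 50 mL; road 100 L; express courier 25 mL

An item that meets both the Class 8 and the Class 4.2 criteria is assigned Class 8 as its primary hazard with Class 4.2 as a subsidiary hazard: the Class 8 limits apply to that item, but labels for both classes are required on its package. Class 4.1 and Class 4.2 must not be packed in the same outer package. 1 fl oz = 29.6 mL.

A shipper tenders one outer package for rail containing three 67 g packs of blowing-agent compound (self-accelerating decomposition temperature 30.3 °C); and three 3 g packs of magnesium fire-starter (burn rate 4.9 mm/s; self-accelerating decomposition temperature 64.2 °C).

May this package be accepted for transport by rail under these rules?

No

With self-accelerating decomposition temperature 30.3 °C (≤ 60 °C), the blowing-agent compound falls in Class 4.1.
The magnesium fire-starter has burn rate 4.9 mm/s, which is > 2 mm/s, so it is Class 4.2 (Flammable Solid).
Class 4.1 quantity: three 67 g packs = 201 g.
201 g is within the rail limit of 250 g for Class 4.1.
Class 4.2 quantity: three 3 g packs = 9 g.
9 g ≤ 10 g (rail limit, Class 4.2) — within limit.
Class 4.1 and Class 4.2 may not share an outer package.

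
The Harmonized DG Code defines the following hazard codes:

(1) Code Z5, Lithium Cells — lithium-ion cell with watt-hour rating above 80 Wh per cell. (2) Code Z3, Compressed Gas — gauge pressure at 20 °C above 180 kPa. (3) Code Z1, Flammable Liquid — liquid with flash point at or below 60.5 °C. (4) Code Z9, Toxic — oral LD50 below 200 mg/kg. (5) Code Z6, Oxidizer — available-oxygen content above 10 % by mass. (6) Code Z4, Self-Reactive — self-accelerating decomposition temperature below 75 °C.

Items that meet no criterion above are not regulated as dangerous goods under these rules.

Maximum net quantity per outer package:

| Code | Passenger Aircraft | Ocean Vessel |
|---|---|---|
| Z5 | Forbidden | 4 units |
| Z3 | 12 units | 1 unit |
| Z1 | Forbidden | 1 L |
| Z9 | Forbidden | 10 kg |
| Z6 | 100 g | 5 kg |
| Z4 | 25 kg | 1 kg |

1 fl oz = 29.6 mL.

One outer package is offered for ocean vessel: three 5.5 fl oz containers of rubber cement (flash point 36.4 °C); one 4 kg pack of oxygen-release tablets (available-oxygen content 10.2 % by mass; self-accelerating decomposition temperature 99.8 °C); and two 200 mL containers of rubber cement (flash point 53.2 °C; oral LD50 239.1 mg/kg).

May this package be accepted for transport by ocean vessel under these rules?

Yes

With flash point 36.4 °C (≤ 60.5 °C), the rubber cement falls in Code Z1.
The oxygen-release tablets have available-oxygen content 10.2 % by mass, which is > 10 % by mass, so they are Code Z6 (Oxidizer).
With flash point 53.2 °C (≤ 60.5 °C), the rubber cement falls in Code Z1.
Code Z1 net quantity: (three 5.5 fl oz containers = 488.4 mL) + (two 200 mL containers = 400 mL) = 888.4 mL.
That is within the Code Z1 ocean vessel limit of 1 L.
Code Z6 quantity: 4 kg.
4 kg is within the ocean vessel limit of 5 kg for Code Z6.
Every hazard code is within its ocean vessel limit and no segregation rule is violated.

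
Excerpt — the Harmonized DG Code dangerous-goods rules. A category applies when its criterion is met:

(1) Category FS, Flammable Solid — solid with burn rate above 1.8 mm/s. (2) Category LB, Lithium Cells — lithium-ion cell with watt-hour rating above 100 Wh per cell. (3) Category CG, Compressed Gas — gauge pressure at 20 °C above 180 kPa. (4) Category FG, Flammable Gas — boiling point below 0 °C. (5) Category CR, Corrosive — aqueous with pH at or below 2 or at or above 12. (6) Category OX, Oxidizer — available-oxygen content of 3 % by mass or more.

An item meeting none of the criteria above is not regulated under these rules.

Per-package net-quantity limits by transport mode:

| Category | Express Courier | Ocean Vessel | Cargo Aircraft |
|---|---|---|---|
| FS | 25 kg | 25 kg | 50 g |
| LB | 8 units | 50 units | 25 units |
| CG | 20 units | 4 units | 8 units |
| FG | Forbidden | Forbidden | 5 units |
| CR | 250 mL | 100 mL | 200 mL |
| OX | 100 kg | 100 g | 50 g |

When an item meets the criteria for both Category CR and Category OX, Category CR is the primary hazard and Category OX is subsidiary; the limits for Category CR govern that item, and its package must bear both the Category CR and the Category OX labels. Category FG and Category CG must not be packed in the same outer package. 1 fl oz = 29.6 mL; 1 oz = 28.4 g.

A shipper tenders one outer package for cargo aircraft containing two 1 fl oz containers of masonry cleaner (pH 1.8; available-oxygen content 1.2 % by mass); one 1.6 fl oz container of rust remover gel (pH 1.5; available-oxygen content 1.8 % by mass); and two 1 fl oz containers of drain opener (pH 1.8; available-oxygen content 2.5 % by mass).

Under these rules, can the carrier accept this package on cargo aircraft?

Yes

The masonry cleaner has pH 1.8, which is ≤ 2, so it is Category CR (Corrosive).
pH 1.5 meets the Category CR criterion (Corrosive), so the rust remover gel is Category CR.
Drain opener: pH 1.8 ≤ 2 → Category CR (Corrosive).
Total Category CR: (two 1 fl oz containers = 59.2 mL) + (one 1.6 fl oz container = 47.36 mL) + (two 1 fl oz containers = 59.2 mL) = 165.76 mL.
That is within the Category CR cargo aircraft limit of 200 mL.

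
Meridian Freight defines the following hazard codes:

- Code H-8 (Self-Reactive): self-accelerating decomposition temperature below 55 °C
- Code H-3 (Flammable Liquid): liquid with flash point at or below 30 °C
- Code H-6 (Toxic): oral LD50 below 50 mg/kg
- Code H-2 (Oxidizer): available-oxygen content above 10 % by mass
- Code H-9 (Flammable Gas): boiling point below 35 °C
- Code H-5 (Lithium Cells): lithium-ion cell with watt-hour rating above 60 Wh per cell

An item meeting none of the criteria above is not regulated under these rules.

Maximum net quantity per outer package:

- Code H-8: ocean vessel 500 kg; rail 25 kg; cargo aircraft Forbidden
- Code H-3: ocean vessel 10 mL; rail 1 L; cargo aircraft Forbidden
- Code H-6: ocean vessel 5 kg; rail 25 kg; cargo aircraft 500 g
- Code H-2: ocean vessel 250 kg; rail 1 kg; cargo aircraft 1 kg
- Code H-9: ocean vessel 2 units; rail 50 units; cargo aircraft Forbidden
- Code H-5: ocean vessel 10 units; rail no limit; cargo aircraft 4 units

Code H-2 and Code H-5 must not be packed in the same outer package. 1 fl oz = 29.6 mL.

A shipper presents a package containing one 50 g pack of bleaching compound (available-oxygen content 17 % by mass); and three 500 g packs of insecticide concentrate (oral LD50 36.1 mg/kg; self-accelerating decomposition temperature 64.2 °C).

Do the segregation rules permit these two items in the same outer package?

Yes

Available-oxygen content 17 % by mass meets the Code H-2 criterion (Oxidizer), so the bleaching compound is Code H-2.
With oral LD50 36.1 mg/kg (< 50 mg/kg), the insecticide concentrate falls in Code H-6.
No segregation rule bars Code H-2 with Code H-6.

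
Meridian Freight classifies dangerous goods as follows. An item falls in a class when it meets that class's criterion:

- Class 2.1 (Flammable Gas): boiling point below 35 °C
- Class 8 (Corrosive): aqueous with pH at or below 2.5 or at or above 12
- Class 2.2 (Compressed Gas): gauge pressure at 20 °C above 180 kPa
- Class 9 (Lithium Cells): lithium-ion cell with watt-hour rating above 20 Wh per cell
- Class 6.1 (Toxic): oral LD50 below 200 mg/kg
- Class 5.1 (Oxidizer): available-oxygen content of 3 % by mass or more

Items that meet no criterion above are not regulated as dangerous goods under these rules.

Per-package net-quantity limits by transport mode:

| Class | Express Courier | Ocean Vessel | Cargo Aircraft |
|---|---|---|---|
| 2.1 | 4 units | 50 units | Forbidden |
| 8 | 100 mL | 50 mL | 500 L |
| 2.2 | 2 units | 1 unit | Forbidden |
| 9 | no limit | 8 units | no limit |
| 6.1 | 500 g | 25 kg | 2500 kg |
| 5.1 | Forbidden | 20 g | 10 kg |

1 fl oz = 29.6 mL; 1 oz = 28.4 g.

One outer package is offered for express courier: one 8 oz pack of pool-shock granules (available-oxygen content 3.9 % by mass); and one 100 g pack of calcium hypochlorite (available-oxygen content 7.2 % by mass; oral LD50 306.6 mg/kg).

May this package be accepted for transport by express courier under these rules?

Pool-shock granules: available-oxygen content 3.9 % by mass ≥ 3 % by mass → Class 5.1 (Oxidizer).
Calcium hypochlorite: available-oxygen content 7.2 % by mass ≥ 3 % by mass → Class 5.1 (Oxidizer).
Class 5.1 net quantity: (one 8 oz pack = 227.2 g) + 100 g = 327.2 g.
By express courier, Class 5.1 is Forbidden regardless of quantity.

No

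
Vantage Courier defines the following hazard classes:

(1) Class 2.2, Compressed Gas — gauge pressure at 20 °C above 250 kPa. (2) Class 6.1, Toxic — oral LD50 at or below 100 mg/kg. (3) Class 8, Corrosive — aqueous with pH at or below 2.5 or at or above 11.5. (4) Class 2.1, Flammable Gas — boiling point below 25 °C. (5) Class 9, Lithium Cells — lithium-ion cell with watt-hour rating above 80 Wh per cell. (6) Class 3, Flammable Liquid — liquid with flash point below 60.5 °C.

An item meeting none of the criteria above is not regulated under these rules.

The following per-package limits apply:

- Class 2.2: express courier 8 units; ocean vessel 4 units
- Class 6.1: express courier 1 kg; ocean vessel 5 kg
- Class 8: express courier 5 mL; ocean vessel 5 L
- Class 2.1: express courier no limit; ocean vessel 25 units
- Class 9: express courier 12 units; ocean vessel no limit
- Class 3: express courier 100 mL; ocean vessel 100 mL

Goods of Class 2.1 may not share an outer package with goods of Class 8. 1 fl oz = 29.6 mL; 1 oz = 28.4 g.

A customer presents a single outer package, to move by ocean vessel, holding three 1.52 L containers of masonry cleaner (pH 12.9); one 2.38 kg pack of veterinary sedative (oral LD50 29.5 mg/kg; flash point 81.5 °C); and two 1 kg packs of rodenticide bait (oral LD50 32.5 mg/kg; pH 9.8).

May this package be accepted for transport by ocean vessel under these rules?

Masonry cleaner: pH 12.9 ≥ 11.5 → Class 8 (Corrosive).
Veterinary sedative: oral LD50 29.5 mg/kg ≤ 100 mg/kg → Class 6.1 (Toxic).
The rodenticide bait has oral LD50 32.5 mg/kg, which is ≤ 100 mg/kg, so it is Class 6.1 (Toxic).
Total Class 6.1: 2.38 kg + (two 1 kg packs = 2 kg) = 4.38 kg.
4.38 kg ≤ 5 kg (ocean vessel limit, Class 6.1) — within limit.
Class 8 quantity: three 1.52 L containers = 4.56 L.
4.56 L ≤ 5 L (ocean vessel limit, Class 8) — within limit.
The segregation rule (Class 2.1 with Class 8) does not apply to Class 6.1 with Class 8.
Every hazard class is within its ocean vessel limit and no segregation rule is violated.

Yes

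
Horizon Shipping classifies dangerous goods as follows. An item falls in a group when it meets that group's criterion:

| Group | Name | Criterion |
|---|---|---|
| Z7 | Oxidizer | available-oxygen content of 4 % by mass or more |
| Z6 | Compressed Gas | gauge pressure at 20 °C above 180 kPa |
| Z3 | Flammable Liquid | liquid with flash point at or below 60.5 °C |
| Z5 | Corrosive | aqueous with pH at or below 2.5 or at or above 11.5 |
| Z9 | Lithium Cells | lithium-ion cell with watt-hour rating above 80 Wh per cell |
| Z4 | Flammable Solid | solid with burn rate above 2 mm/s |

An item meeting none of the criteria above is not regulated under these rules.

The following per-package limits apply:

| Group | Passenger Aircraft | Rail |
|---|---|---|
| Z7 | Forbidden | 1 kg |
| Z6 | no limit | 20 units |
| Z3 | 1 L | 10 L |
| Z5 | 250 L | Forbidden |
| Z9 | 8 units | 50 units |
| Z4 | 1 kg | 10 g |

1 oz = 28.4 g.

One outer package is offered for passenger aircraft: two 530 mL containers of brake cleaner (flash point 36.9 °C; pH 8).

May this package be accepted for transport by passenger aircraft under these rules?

No

Flash point 36.9 °C meets the Group Z3 criterion (Flammable Liquid), so the brake cleaner is Group Z3.
Group Z3 quantity: two 530 mL containers = 1.06 L.
1.06 L > 1 L (passenger aircraft limit, Group Z3) — over the limit.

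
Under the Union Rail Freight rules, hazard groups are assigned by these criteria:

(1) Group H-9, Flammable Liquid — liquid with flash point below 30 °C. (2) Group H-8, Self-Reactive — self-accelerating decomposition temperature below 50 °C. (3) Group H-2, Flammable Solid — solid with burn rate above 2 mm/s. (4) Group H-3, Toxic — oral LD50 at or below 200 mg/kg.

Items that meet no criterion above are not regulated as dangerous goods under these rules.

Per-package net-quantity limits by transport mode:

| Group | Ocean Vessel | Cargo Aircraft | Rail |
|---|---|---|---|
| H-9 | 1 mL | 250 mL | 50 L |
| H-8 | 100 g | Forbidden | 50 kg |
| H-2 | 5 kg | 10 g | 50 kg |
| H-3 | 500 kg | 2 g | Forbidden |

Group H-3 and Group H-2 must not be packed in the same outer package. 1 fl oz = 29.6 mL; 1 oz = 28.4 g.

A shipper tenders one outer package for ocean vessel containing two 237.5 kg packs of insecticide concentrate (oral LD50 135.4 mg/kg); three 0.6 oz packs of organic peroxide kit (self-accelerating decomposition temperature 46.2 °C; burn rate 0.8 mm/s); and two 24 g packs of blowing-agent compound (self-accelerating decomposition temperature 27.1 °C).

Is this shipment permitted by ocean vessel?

Yes

The insecticide concentrate has oral LD50 135.4 mg/kg, which is ≤ 200 mg/kg, so it is Group H-3 (Toxic).
Organic peroxide kit: self-accelerating decomposition temperature 46.2 °C < 50 °C → Group H-8 (Self-Reactive).
The blowing-agent compound has self-accelerating decomposition temperature 27.1 °C, which is < 50 °C, so it is Group H-8 (Self-Reactive).
Group H-3 quantity: two 237.5 kg packs = 475 kg.
475 kg is within the ocean vessel limit of 500 kg for Group H-3.
Total Group H-8: (three 0.6 oz packs = 51.12 g) + (two 24 g packs = 48 g) = 99.12 g.
That is within the Group H-8 ocean vessel limit of 100 g.
The segregation rule (Group H-3 with Group H-2) does not apply to Group H-3 with Group H-8.
Every hazard group is within its ocean vessel limit and no segregation rule is violated.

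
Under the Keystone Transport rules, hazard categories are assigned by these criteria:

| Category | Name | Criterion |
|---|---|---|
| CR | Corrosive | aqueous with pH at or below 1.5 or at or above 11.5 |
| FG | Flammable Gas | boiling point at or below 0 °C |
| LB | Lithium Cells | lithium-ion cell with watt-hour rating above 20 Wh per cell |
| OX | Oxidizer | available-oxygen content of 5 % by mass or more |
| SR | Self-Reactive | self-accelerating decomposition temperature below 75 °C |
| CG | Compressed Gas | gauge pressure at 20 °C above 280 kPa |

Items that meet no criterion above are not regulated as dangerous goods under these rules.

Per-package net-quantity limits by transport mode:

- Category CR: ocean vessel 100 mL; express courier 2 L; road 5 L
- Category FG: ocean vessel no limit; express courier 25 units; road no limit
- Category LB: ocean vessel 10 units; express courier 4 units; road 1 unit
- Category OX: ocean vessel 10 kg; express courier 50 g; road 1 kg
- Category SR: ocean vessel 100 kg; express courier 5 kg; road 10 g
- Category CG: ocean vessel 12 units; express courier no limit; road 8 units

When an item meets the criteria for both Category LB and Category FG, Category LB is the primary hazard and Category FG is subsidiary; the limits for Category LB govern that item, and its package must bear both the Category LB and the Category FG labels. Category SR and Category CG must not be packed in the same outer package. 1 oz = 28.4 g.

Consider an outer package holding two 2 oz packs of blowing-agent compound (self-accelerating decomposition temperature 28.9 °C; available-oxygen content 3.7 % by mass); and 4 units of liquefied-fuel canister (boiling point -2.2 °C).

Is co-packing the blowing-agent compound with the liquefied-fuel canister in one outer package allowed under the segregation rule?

Yes

Self-accelerating decomposition temperature 28.9 °C meets the Category SR criterion (Self-Reactive), so the blowing-agent compound is Category SR.
The liquefied-fuel canister has boiling point -2.2 °C, which is ≤ 0 °C, so it is Category FG (Flammable Gas).
No segregation rule bars Category SR with Category FG.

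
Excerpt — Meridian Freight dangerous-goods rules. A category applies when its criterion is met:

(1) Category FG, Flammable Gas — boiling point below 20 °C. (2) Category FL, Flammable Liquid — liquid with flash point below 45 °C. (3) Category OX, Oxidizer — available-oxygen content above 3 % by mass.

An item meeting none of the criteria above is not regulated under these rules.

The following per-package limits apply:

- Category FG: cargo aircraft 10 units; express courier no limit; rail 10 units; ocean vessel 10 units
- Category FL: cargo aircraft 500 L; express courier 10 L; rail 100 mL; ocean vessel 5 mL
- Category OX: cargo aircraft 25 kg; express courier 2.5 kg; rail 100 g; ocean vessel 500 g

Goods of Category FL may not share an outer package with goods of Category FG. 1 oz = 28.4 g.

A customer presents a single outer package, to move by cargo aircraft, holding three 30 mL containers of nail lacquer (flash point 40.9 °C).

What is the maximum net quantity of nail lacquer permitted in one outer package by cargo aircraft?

With flash point 40.9 °C (< 45 °C), the nail lacquer falls in Category FL.
The cargo aircraft limit for Category FL is 500 L.

500 L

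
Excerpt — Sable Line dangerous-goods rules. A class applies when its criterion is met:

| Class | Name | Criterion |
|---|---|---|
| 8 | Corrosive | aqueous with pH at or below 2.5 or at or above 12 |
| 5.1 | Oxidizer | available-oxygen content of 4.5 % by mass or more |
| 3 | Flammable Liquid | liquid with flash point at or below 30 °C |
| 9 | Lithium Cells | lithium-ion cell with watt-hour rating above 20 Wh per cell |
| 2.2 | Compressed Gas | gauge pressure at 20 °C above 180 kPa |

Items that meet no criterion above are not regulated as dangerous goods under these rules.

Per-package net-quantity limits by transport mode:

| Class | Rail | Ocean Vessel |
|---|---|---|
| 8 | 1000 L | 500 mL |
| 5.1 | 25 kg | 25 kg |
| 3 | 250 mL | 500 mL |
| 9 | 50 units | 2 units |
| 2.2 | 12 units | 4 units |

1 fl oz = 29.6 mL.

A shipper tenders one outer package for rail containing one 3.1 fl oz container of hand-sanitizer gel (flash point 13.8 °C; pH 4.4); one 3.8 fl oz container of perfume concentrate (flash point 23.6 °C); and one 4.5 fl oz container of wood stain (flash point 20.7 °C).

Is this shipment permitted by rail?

No

Flash point 13.8 °C meets the Class 3 criterion (Flammable Liquid), so the hand-sanitizer gel is Class 3.
Perfume concentrate: flash point 23.6 °C ≤ 30 °C → Class 3 (Flammable Liquid).
The wood stain has flash point 20.7 °C, which is ≤ 30 °C, so it is Class 3 (Flammable Liquid).
Class 3 net quantity: (one 3.1 fl oz container = 91.76 mL) + (one 3.8 fl oz container = 112.48 mL) + (one 4.5 fl oz container = 133.2 mL) = 337.44 mL.
337.44 mL exceeds the rail limit of 250 mL for Class 3.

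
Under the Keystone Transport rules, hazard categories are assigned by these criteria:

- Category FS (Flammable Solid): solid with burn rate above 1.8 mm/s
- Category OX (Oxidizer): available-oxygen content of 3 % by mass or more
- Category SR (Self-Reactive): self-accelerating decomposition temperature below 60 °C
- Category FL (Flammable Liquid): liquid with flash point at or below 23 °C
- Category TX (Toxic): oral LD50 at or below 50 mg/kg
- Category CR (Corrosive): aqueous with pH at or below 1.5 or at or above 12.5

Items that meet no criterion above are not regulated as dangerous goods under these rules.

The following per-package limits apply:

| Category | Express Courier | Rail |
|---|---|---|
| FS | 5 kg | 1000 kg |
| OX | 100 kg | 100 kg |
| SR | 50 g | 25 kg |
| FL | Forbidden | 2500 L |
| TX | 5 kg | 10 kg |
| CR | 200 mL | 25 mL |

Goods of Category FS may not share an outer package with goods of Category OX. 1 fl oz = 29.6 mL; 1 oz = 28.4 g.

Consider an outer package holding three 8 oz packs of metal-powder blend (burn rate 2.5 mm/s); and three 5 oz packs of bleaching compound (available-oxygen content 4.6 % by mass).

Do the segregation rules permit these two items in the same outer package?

No

The metal-powder blend has burn rate 2.5 mm/s, which is > 1.8 mm/s, so it is Category FS (Flammable Solid).
Available-oxygen content 4.6 % by mass meets the Category OX criterion (Oxidizer), so the bleaching compound is Category OX.
Category FS and Category OX may not share an outer package.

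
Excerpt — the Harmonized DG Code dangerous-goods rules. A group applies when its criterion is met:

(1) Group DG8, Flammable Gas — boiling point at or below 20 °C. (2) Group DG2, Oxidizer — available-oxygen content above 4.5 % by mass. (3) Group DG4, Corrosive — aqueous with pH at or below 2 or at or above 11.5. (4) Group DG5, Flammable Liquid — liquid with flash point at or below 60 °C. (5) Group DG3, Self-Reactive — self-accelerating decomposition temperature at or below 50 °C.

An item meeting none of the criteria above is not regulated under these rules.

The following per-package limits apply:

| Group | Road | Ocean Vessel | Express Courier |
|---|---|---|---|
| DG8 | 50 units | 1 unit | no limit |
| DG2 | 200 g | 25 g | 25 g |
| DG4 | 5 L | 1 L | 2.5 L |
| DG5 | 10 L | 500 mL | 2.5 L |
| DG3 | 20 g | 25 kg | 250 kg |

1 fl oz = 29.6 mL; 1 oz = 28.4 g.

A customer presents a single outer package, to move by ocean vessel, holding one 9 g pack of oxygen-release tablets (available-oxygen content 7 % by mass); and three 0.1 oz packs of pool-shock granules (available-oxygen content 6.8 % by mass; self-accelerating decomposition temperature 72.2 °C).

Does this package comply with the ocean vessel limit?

Available-oxygen content 7 % by mass meets the Group DG2 criterion (Oxidizer), so the oxygen-release tablets are Group DG2.
With available-oxygen content 6.8 % by mass (> 4.5 % by mass), the pool-shock granules fall in Group DG2.
Group DG2 net quantity: 9 g + (three 0.1 oz packs = 8.52 g) = 17.52 g.
17.52 g is within the ocean vessel limit of 25 g for Group DG2.

Yes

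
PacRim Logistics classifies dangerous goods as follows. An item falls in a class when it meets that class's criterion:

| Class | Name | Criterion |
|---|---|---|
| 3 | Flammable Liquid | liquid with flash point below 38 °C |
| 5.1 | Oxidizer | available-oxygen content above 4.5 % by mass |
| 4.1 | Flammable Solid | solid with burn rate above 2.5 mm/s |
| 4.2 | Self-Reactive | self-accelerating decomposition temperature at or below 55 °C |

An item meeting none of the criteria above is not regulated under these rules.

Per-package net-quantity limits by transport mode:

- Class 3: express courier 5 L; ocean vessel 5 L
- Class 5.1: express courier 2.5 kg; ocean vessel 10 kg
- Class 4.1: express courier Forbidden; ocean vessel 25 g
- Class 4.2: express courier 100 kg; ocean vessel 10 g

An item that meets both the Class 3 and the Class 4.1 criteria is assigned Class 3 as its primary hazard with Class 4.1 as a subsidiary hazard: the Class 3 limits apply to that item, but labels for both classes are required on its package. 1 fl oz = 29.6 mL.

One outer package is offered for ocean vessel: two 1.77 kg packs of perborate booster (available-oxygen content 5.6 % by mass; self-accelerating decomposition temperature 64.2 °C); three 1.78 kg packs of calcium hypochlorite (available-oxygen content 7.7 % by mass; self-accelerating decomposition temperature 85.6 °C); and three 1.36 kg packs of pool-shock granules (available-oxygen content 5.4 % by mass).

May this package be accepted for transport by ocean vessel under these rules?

No

With available-oxygen content 5.6 % by mass (> 4.5 % by mass), the perborate booster falls in Class 5.1.
With available-oxygen content 7.7 % by mass (> 4.5 % by mass), the calcium hypochlorite falls in Class 5.1.
Pool-shock granules: available-oxygen content 5.4 % by mass > 4.5 % by mass → Class 5.1 (Oxidizer).
Total Class 5.1: (two 1.77 kg packs = 3.54 kg) + (three 1.78 kg packs = 5.34 kg) + (three 1.36 kg packs = 4.08 kg) = 12.96 kg.
12.96 kg > 10 kg (ocean vessel limit, Class 5.1) — over the limit.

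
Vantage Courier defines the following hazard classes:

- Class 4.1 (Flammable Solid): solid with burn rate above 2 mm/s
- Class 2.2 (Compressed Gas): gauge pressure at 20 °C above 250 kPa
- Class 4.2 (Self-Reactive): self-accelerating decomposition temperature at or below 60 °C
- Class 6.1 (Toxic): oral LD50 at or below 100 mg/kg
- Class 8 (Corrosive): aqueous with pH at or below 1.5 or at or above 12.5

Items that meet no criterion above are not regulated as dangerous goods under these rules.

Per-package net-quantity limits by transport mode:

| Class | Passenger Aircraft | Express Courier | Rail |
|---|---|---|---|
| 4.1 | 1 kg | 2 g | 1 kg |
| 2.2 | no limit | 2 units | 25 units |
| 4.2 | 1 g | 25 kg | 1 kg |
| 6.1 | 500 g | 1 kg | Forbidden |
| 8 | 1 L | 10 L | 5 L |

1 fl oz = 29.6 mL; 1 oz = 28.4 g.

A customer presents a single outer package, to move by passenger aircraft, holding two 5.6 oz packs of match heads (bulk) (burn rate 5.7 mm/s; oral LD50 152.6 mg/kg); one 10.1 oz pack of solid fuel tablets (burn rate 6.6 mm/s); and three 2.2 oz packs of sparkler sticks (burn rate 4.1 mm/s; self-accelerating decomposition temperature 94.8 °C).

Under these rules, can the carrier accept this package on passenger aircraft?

Yes

The match heads (bulk) have burn rate 5.7 mm/s, which is > 2 mm/s, so they are Class 4.1 (Flammable Solid).
Burn rate 6.6 mm/s meets the Class 4.1 criterion (Flammable Solid), so the solid fuel tablets are Class 4.1.
Burn rate 4.1 mm/s meets the Class 4.1 criterion (Flammable Solid), so the sparkler sticks are Class 4.1.
Total Class 4.1: (two 5.6 oz packs = 318.08 g) + (one 10.1 oz pack = 286.84 g) + (three 2.2 oz packs = 187.44 g) = 792.36 g.
792.36 g ≤ 1 kg (passenger aircraft limit, Class 4.1) — within limit.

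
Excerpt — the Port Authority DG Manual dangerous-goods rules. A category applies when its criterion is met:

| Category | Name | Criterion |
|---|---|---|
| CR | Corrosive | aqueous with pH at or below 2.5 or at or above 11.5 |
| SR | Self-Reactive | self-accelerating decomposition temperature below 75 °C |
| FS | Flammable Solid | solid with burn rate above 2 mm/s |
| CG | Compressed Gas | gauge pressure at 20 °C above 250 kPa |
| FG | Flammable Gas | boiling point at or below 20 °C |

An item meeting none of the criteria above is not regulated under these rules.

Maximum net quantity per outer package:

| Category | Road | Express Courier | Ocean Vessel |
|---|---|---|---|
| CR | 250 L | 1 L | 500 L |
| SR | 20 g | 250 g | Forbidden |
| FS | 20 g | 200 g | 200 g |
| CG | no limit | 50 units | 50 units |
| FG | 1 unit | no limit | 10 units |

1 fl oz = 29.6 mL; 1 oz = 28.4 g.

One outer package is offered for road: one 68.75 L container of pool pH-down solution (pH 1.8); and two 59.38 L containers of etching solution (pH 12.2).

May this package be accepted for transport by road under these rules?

pH 1.8 meets the Category CR criterion (Corrosive), so the pool pH-down solution is Category CR.
The etching solution has pH 12.2, which is ≥ 11.5, so it is Category CR (Corrosive).
Total Category CR: 68.75 L + (two 59.38 L containers = 118.76 L) = 187.51 L.
That is within the Category CR road limit of 250 L.

Yes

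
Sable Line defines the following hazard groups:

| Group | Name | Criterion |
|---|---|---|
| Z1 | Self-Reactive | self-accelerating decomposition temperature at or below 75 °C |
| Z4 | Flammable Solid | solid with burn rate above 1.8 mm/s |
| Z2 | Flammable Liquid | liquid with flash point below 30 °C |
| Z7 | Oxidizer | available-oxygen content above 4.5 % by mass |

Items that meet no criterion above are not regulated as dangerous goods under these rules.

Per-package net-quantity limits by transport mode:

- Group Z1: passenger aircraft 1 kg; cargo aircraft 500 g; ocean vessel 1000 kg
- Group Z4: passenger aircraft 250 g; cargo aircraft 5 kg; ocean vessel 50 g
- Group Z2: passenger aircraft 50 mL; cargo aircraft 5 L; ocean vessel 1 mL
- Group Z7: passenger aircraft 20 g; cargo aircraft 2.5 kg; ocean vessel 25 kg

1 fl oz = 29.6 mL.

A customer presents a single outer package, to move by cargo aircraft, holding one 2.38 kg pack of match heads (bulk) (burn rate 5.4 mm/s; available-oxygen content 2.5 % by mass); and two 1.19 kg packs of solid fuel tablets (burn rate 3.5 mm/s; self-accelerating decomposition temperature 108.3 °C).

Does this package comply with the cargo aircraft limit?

Yes

The match heads (bulk) have burn rate 5.4 mm/s, which is > 1.8 mm/s, so they are Group Z4 (Flammable Solid).
The solid fuel tablets have burn rate 3.5 mm/s, which is > 1.8 mm/s, so they are Group Z4 (Flammable Solid).
Group Z4 net quantity: 2.38 kg + (two 1.19 kg packs = 2.38 kg) = 4.76 kg.
4.76 kg ≤ 5 kg (cargo aircraft limit, Group Z4) — within limit.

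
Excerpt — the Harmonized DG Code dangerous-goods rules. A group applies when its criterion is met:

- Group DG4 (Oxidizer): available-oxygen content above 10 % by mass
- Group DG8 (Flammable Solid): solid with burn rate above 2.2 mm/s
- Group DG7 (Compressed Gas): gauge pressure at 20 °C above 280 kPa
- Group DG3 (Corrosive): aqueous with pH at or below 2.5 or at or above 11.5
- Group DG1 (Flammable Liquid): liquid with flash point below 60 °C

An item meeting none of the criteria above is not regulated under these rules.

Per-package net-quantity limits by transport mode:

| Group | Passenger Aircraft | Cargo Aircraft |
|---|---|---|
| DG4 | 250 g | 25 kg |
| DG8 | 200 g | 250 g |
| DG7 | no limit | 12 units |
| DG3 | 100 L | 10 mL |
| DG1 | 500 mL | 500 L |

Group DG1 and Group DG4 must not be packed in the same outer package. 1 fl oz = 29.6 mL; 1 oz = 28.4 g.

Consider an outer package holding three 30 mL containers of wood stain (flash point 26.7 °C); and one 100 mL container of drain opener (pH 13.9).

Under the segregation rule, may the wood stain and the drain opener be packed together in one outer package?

Flash point 26.7 °C meets the Group DG1 criterion (Flammable Liquid), so the wood stain is Group DG1.
Drain opener: pH 13.9 ≥ 11.5 → Group DG3 (Corrosive).
No segregation rule bars Group DG1 with Group DG3.

Yes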